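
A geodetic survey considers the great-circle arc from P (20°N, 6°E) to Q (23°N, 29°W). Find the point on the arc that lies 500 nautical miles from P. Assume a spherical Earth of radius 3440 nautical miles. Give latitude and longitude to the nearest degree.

≈ (21°N, 3°W)

Convert each endpoint to a unit vector on the sphere (x = cos φ cos λ, y = cos φ sin λ, z = sin φ).
The central angle between the endpoints is δ = arccos(p₁·p₂) ≈ 0.569 rad (32.6°). The total great-circle distance is δ·R ≈ 0.569 × 3440 ≈ 1959 nmi, so the target fraction is f = 500/1959 ≈ 0.255.
Interpolate at f ≈ 0.255 with slerp weights a = sin((1−f)δ)/sin δ ≈ 0.763, b = sin(fδ)/sin δ ≈ 0.269.
p = a·p₁ + b·p₂ ≈ (0.930, -0.045, 0.366); φ = arcsin(p_z) ≈ 21.47°, λ = atan2(p_y, p_x) ≈ -2.77°.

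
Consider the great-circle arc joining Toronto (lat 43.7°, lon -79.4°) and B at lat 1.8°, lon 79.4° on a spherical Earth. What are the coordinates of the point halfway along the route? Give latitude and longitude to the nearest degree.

≈ lat 60°, lon 41°

Convert each endpoint to a unit vector on the sphere (x = cos φ cos λ, y = cos φ sin λ, z = sin φ).
The central angle between the endpoints is δ = arccos(p₁·p₂) ≈ 2.281 rad (130.7°).
Interpolate at f = 1/2 with slerp weights a = sin((1−f)δ)/sin δ ≈ 1.199, b = sin(fδ)/sin δ ≈ 1.199.
p = a·p₁ + b·p₂ ≈ (0.380, 0.326, 0.866); φ = arcsin(p_z) ≈ 59.97°, λ = atan2(p_y, p_x) ≈ 40.63°.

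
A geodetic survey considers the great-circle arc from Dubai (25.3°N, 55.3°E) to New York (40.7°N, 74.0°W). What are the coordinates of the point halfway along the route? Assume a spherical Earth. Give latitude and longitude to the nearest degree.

Write both endpoints as unit vectors p₁, p₂ with components (cos φ cos λ, cos φ sin λ, sin φ).
The central angle between the endpoints is δ = arccos(p₁·p₂) ≈ 1.727 rad (98.9°).
Interpolate at f = 1/2 with slerp weights a = sin((1−f)δ)/sin δ ≈ 0.769, b = sin(fδ)/sin δ ≈ 0.769.
p = a·p₁ + b·p₂ ≈ (0.557, 0.011, 0.831); φ = arcsin(p_z) ≈ 56.16°, λ = atan2(p_y, p_x) ≈ 1.15°.

≈ 56°N, 1°E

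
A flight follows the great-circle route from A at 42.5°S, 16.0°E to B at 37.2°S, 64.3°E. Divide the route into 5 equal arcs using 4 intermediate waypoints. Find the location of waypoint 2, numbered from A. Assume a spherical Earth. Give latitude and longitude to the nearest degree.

The haversine formula gives a central angle δ ≈ 0.645 rad (37.0°) between the endpoints.
Interpolate at f = 2/5 with slerp weights a = sin((1−f)δ)/sin δ ≈ 0.628, b = sin(fδ)/sin δ ≈ 0.424.
p = a·p₁ + b·p₂ ≈ (0.592, 0.432, -0.681); φ = arcsin(p_z) ≈ -42.90°, λ = atan2(p_y, p_x) ≈ 36.15°.

≈ 43°S, 36°E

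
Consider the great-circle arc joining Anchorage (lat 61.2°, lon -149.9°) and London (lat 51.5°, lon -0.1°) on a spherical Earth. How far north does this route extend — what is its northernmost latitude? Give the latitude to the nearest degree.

≈ 80°

The great circle lies in the plane with unit normal n̂ = (p₁ × p₂)/|p₁ × p₂|.
Here n̂_z ≈ +0.167; the vertex latitude is φ_max = arccos|n̂_z| ≈ 80.4°.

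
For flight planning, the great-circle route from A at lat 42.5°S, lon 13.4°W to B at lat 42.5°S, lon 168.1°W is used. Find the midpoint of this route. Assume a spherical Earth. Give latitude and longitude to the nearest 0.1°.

≈ lat 76.6°S, lon 90.8°W

Write both endpoints as unit vectors p₁, p₂ with components (cos φ cos λ, cos φ sin λ, sin φ).
The central angle between the endpoints is δ = arccos(p₁·p₂) ≈ 1.606 rad (92.0°).
Interpolate at f = 1/2 with slerp weights a = sin((1−f)δ)/sin δ ≈ 0.720, b = sin(fδ)/sin δ ≈ 0.720.
p = a·p₁ + b·p₂ ≈ (-0.003, -0.232, -0.973); φ = arcsin(p_z) ≈ -76.56°, λ = atan2(p_y, p_x) ≈ -90.75°.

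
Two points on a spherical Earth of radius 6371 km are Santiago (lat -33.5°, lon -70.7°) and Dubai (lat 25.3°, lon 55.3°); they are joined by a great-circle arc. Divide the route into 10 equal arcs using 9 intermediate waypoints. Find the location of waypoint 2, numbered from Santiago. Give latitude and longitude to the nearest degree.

≈ lat -27°, lon -41°

Write both endpoints as unit vectors p₁, p₂ with components (cos φ cos λ, cos φ sin λ, sin φ).
The central angle between the endpoints is δ = arccos(p₁·p₂) ≈ 2.317 rad (132.8°).
Interpolate at f = 2/10 with slerp weights a = sin((1−f)δ)/sin δ ≈ 1.308, b = sin(fδ)/sin δ ≈ 0.609.
p = a·p₁ + b·p₂ ≈ (0.674, -0.577, -0.462); φ = arcsin(p_z) ≈ -27.50°, λ = atan2(p_y, p_x) ≈ -40.56°.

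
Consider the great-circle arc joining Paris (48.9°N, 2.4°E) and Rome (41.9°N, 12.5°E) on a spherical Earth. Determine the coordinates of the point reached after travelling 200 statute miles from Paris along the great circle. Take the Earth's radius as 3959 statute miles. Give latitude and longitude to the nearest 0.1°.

Convert each endpoint to a unit vector on the sphere (x = cos φ cos λ, y = cos φ sin λ, z = sin φ).
The central angle between the endpoints is δ = arccos(p₁·p₂) ≈ 0.174 rad (9.9°). The total great-circle distance is δ·R ≈ 0.174 × 3959 ≈ 687 mi, so the target fraction is f = 200/687 ≈ 0.291.
Interpolate at f ≈ 0.291 with slerp weights a = sin((1−f)δ)/sin δ ≈ 0.711, b = sin(fδ)/sin δ ≈ 0.292.
p = a·p₁ + b·p₂ ≈ (0.679, 0.067, 0.731); φ = arcsin(p_z) ≈ 46.96°, λ = atan2(p_y, p_x) ≈ 5.60°.

≈ (47.0°N, 5.6°E)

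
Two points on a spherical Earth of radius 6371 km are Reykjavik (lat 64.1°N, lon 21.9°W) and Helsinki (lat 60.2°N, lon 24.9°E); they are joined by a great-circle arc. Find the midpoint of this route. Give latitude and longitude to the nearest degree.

≈ lat 64°N, lon 3°E

From cos δ = sin φ₁ sin φ₂ + cos φ₁ cos φ₂ cos Δλ, the central angle is δ ≈ 0.379 rad (21.7°).
Interpolate at f = 1/2 with slerp weights a = sin((1−f)δ)/sin δ ≈ 0.509, b = sin(fδ)/sin δ ≈ 0.509.
p = a·p₁ + b·p₂ ≈ (0.436, 0.024, 0.900); φ = arcsin(p_z) ≈ 64.12°, λ = atan2(p_y, p_x) ≈ 3.10°.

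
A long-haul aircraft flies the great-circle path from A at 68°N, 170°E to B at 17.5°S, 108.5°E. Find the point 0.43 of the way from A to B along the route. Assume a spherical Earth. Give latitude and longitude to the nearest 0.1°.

Convert each endpoint to a unit vector on the sphere (x = cos φ cos λ, y = cos φ sin λ, z = sin φ).
The central angle between the endpoints is δ = arccos(p₁·p₂) ≈ 1.679 rad (96.2°).
Interpolate at f = 0.43 with slerp weights a = sin((1−f)δ)/sin δ ≈ 0.822, b = sin(fδ)/sin δ ≈ 0.665.
p = a·p₁ + b·p₂ ≈ (-0.505, 0.655, 0.563); φ = arcsin(p_z) ≈ 34.24°, λ = atan2(p_y, p_x) ≈ 127.62°.

≈ 34.2°N, 127.6°E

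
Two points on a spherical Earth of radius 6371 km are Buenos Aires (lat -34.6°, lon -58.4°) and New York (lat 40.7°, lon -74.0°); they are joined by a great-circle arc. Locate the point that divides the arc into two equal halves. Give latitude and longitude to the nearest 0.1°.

≈ lat 3.1°, lon -65.9°

From cos δ = sin φ₁ sin φ₂ + cos φ₁ cos φ₂ cos Δλ, the central angle is δ ≈ 1.338 rad (76.7°).
Interpolate at f = 1/2 with slerp weights a = sin((1−f)δ)/sin δ ≈ 0.637, b = sin(fδ)/sin δ ≈ 0.637.
p = a·p₁ + b·p₂ ≈ (0.408, -0.911, 0.054); φ = arcsin(p_z) ≈ 3.08°, λ = atan2(p_y, p_x) ≈ -65.88°.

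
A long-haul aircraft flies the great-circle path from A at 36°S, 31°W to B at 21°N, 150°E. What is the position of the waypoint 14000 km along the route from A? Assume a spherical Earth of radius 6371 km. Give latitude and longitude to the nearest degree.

≈ 18°S, 152°E

The haversine formula gives a central angle δ ≈ 2.879 rad (165.0°) between the endpoints. The total great-circle distance is δ·R ≈ 2.879 × 6371 ≈ 18344 km, so the target fraction is f = 14000/18344 ≈ 0.763.
Interpolate at f ≈ 0.763 with slerp weights a = sin((1−f)δ)/sin δ ≈ 2.431, b = sin(fδ)/sin δ ≈ 3.124.
p = a·p₁ + b·p₂ ≈ (-0.840, 0.445, -0.309); φ = arcsin(p_z) ≈ -18.02°, λ = atan2(p_y, p_x) ≈ 152.07°.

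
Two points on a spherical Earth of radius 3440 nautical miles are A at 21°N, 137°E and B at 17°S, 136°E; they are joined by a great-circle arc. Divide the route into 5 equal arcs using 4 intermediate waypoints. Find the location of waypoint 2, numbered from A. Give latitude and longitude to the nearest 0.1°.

Convert each endpoint to a unit vector on the sphere (x = cos φ cos λ, y = cos φ sin λ, z = sin φ).
The central angle between the endpoints is δ = arccos(p₁·p₂) ≈ 0.663 rad (38.0°).
Interpolate at f = 2/5 with slerp weights a = sin((1−f)δ)/sin δ ≈ 0.629, b = sin(fδ)/sin δ ≈ 0.426.
p = a·p₁ + b·p₂ ≈ (-0.723, 0.684, 0.101); φ = arcsin(p_z) ≈ 5.80°, λ = atan2(p_y, p_x) ≈ 136.59°.

≈ 5.8°N, 136.6°E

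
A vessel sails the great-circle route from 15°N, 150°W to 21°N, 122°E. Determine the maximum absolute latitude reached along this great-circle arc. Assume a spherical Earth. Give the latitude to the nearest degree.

≈ 25°N

The great circle lies in the plane with unit normal n̂ = (p₁ × p₂)/|p₁ × p₂|.
Here n̂_z ≈ -0.908; the vertex latitude is φ_max = arccos|n̂_z| ≈ 24.7°.
Check via Clairaut: cos φ_max = |cos φ₁| · sin C = cos(15.0°)·sin(70.1°) ≈ 0.908, again giving ≈ 24.7°.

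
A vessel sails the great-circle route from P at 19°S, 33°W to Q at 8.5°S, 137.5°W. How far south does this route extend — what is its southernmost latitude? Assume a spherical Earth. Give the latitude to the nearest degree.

The great circle lies in the plane with unit normal n̂ = (p₁ × p₂)/|p₁ × p₂|.
Here n̂_z ≈ -0.921; the vertex latitude is φ_max = arccos|n̂_z| ≈ 22.9°.

≈ 23°S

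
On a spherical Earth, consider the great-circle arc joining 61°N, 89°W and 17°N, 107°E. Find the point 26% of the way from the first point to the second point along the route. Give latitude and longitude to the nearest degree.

≈ 82°N, 151°W

The haversine formula gives a central angle δ ≈ 1.762 rad (100.9°) between the endpoints.
Interpolate at f = 0.26 with slerp weights a = sin((1−f)δ)/sin δ ≈ 0.982, b = sin(fδ)/sin δ ≈ 0.450.
p = a·p₁ + b·p₂ ≈ (-0.118, -0.064, 0.991); φ = arcsin(p_z) ≈ 82.30°, λ = atan2(p_y, p_x) ≈ -151.34°.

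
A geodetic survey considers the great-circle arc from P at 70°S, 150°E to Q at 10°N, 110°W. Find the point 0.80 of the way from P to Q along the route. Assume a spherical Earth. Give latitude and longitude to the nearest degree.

Convert each endpoint to a unit vector on the sphere (x = cos φ cos λ, y = cos φ sin λ, z = sin φ).
The central angle between the endpoints is δ = arccos(p₁·p₂) ≈ 1.794 rad (102.8°).
Interpolate at f = 0.80 with slerp weights a = sin((1−f)δ)/sin δ ≈ 0.360, b = sin(fδ)/sin δ ≈ 1.016.
p = a·p₁ + b·p₂ ≈ (-0.449, -0.879, -0.162); φ = arcsin(p_z) ≈ -9.32°, λ = atan2(p_y, p_x) ≈ -117.06°.

≈ 9°S, 117°W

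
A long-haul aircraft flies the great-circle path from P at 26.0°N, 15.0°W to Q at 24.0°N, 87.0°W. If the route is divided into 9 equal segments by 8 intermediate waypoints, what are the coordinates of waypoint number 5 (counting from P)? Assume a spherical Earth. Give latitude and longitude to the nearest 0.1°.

≈ 29.8°N, 55.5°W

The haversine formula gives a central angle δ ≈ 1.124 rad (64.4°) between the endpoints.
Interpolate at f = 5/9 with slerp weights a = sin((1−f)δ)/sin δ ≈ 0.531, b = sin(fδ)/sin δ ≈ 0.648.
p = a·p₁ + b·p₂ ≈ (0.492, -0.715, 0.497); φ = arcsin(p_z) ≈ 29.77°, λ = atan2(p_y, p_x) ≈ -55.46°.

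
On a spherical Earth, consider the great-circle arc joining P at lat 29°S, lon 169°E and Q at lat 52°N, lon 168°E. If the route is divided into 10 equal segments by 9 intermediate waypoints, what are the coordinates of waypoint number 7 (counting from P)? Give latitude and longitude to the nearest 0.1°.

≈ lat 27.7°N, lon 168.4°E

Convert each endpoint to a unit vector on the sphere (x = cos φ cos λ, y = cos φ sin λ, z = sin φ).
The central angle between the endpoints is δ = arccos(p₁·p₂) ≈ 1.414 rad (81.0°).
Interpolate at f = 7/10 with slerp weights a = sin((1−f)δ)/sin δ ≈ 0.417, b = sin(fδ)/sin δ ≈ 0.846.
p = a·p₁ + b·p₂ ≈ (-0.867, 0.178, 0.465); φ = arcsin(p_z) ≈ 27.70°, λ = atan2(p_y, p_x) ≈ 168.41°.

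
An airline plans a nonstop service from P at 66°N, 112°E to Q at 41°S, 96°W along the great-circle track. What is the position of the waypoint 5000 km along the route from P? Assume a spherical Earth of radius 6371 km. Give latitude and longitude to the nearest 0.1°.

≈ 57.8°N, 140.5°W

Convert each endpoint to a unit vector on the sphere (x = cos φ cos λ, y = cos φ sin λ, z = sin φ).
The central angle between the endpoints is δ = arccos(p₁·p₂) ≈ 2.627 rad (150.5°). The total great-circle distance is δ·R ≈ 2.627 × 6371 ≈ 16735 km, so the target fraction is f = 5000/16735 ≈ 0.299.
Interpolate at f ≈ 0.299 with slerp weights a = sin((1−f)δ)/sin δ ≈ 1.957, b = sin(fδ)/sin δ ≈ 1.435.
p = a·p₁ + b·p₂ ≈ (-0.411, -0.339, 0.846); φ = arcsin(p_z) ≈ 57.77°, λ = atan2(p_y, p_x) ≈ -140.48°.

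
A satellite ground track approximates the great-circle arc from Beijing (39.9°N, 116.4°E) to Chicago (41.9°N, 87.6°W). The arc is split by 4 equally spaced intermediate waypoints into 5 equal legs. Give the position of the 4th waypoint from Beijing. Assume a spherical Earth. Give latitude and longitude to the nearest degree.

Write both endpoints as unit vectors p₁, p₂ with components (cos φ cos λ, cos φ sin λ, sin φ).
The central angle between the endpoints is δ = arccos(p₁·p₂) ≈ 1.664 rad (95.4°).
Interpolate at f = 4/5 with slerp weights a = sin((1−f)δ)/sin δ ≈ 0.328, b = sin(fδ)/sin δ ≈ 0.976.
p = a·p₁ + b·p₂ ≈ (-0.082, -0.500, 0.862); φ = arcsin(p_z) ≈ 59.56°, λ = atan2(p_y, p_x) ≈ -99.26°.

≈ (60°N, 99°W)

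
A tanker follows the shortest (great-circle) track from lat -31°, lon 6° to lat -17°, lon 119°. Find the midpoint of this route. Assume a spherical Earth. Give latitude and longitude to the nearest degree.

The haversine formula gives a central angle δ ≈ 1.741 rad (99.8°) between the endpoints.
Interpolate at f = 1/2 with slerp weights a = sin((1−f)δ)/sin δ ≈ 0.776, b = sin(fδ)/sin δ ≈ 0.776.
p = a·p₁ + b·p₂ ≈ (0.302, 0.719, -0.627); φ = arcsin(p_z) ≈ -38.80°, λ = atan2(p_y, p_x) ≈ 67.22°.

≈ lat -39°, lon 67°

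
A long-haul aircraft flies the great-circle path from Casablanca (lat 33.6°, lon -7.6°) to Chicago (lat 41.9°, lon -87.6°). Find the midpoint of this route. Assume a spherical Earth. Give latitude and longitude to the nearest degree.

Convert each endpoint to a unit vector on the sphere (x = cos φ cos λ, y = cos φ sin λ, z = sin φ).
The central angle between the endpoints is δ = arccos(p₁·p₂) ≈ 1.073 rad (61.5°).
Interpolate at f = 1/2 with slerp weights a = sin((1−f)δ)/sin δ ≈ 0.582, b = sin(fδ)/sin δ ≈ 0.582.
p = a·p₁ + b·p₂ ≈ (0.498, -0.497, 0.710); φ = arcsin(p_z) ≈ 45.27°, λ = atan2(p_y, p_x) ≈ -44.90°.

≈ lat 45°, lon -45°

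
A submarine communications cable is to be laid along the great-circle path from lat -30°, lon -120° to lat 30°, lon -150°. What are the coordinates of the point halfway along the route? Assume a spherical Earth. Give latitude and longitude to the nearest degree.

≈ lat 0°, lon -135°

Convert each endpoint to a unit vector on the sphere (x = cos φ cos λ, y = cos φ sin λ, z = sin φ).
The central angle between the endpoints is δ = arccos(p₁·p₂) ≈ 1.160 rad (66.5°).
Interpolate at f = 1/2 with slerp weights a = sin((1−f)δ)/sin δ ≈ 0.598, b = sin(fδ)/sin δ ≈ 0.598.
p = a·p₁ + b·p₂ ≈ (-0.707, -0.707, 0.000); φ = arcsin(p_z) ≈ 0.00°, λ = atan2(p_y, p_x) ≈ -135.00°.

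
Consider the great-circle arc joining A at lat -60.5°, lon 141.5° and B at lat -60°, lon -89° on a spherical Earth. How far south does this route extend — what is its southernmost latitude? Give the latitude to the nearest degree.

The great circle lies in the plane with unit normal n̂ = (p₁ × p₂)/|p₁ × p₂|.
Here n̂_z ≈ +0.237; the vertex latitude is φ_max = arccos|n̂_z| ≈ 76.3°.
Check via Clairaut: cos φ_max = |cos φ₁| · sin C = cos(60.5°)·sin(151.3°) ≈ 0.237, again giving ≈ 76.3°.

≈ -76°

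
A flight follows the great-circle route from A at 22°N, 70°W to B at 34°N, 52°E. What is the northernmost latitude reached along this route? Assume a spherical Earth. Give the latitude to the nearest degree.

≈ 48°N

The great circle lies in the plane with unit normal n̂ = (p₁ × p₂)/|p₁ × p₂|.
Here n̂_z ≈ +0.665; the vertex latitude is φ_max = arccos|n̂_z| ≈ 48.3°.
Check via Clairaut: cos φ_max = |cos φ₁| · sin C = cos(22.0°)·sin(45.8°) ≈ 0.665, again giving ≈ 48.3°.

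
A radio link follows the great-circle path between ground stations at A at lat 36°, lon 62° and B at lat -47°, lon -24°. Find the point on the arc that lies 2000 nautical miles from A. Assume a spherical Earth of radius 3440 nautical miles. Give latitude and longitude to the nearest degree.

≈ lat 11°, lon 38°

The haversine formula gives a central angle δ ≈ 1.973 rad (113.0°) between the endpoints. The total great-circle distance is δ·R ≈ 1.973 × 3440 ≈ 6787 nmi, so the target fraction is f = 2000/6787 ≈ 0.295.
Interpolate at f ≈ 0.295 with slerp weights a = sin((1−f)δ)/sin δ ≈ 1.069, b = sin(fδ)/sin δ ≈ 0.597.
p = a·p₁ + b·p₂ ≈ (0.778, 0.598, 0.192); φ = arcsin(p_z) ≈ 11.07°, λ = atan2(p_y, p_x) ≈ 37.56°.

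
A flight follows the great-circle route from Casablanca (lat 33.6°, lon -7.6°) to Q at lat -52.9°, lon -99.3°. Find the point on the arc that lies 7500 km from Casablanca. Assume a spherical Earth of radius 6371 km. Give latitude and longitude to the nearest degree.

≈ lat -21°, lon -50°

Convert each endpoint to a unit vector on the sphere (x = cos φ cos λ, y = cos φ sin λ, z = sin φ).
The central angle between the endpoints is δ = arccos(p₁·p₂) ≈ 2.045 rad (117.1°). The total great-circle distance is δ·R ≈ 2.045 × 6371 ≈ 13026 km, so the target fraction is f = 7500/13026 ≈ 0.576.
Interpolate at f ≈ 0.576 with slerp weights a = sin((1−f)δ)/sin δ ≈ 0.857, b = sin(fδ)/sin δ ≈ 1.038.
p = a·p₁ + b·p₂ ≈ (0.606, -0.712, -0.353); φ = arcsin(p_z) ≈ -20.70°, λ = atan2(p_y, p_x) ≈ -49.59°.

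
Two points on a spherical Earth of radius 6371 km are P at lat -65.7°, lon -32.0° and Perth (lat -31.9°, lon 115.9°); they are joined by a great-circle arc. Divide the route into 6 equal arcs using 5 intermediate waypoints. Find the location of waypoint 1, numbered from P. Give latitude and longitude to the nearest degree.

≈ lat -76°, lon -6°

From cos δ = sin φ₁ sin φ₂ + cos φ₁ cos φ₂ cos Δλ, the central angle is δ ≈ 1.384 rad (79.3°).
Interpolate at f = 1/6 with slerp weights a = sin((1−f)δ)/sin δ ≈ 0.930, b = sin(fδ)/sin δ ≈ 0.233.
p = a·p₁ + b·p₂ ≈ (0.238, -0.025, -0.971); φ = arcsin(p_z) ≈ -76.13°, λ = atan2(p_y, p_x) ≈ -6.03°.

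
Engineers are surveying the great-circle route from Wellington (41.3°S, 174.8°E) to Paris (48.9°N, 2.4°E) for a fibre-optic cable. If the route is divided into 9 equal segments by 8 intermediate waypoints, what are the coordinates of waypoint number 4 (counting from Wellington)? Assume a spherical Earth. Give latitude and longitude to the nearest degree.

≈ 27°N, 139°E

From cos δ = sin φ₁ sin φ₂ + cos φ₁ cos φ₂ cos Δλ, the central angle is δ ≈ 2.979 rad (170.7°).
Interpolate at f = 4/9 with slerp weights a = sin((1−f)δ)/sin δ ≈ 6.171, b = sin(fδ)/sin δ ≈ 6.006.
p = a·p₁ + b·p₂ ≈ (-0.672, 0.585, 0.453); φ = arcsin(p_z) ≈ 26.92°, λ = atan2(p_y, p_x) ≈ 138.95°.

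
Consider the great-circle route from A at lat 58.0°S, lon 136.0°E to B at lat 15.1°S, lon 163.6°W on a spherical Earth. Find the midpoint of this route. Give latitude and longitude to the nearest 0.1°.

≈ lat 40.2°S, lon 175.8°E

From cos δ = sin φ₁ sin φ₂ + cos φ₁ cos φ₂ cos Δλ, the central angle is δ ≈ 1.077 rad (61.7°).
Interpolate at f = 1/2 with slerp weights a = sin((1−f)δ)/sin δ ≈ 0.582, b = sin(fδ)/sin δ ≈ 0.582.
p = a·p₁ + b·p₂ ≈ (-0.762, 0.056, -0.646); φ = arcsin(p_z) ≈ -40.22°, λ = atan2(p_y, p_x) ≈ 175.82°.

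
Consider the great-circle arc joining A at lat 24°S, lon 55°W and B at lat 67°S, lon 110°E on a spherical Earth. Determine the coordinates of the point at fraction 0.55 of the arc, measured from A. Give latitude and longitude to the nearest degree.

≈ lat 72°S, lon 41°W

Write both endpoints as unit vectors p₁, p₂ with components (cos φ cos λ, cos φ sin λ, sin φ).
The central angle between the endpoints is δ = arccos(p₁·p₂) ≈ 1.541 rad (88.3°).
Interpolate at f = 0.55 with slerp weights a = sin((1−f)δ)/sin δ ≈ 0.640, b = sin(fδ)/sin δ ≈ 0.750.
p = a·p₁ + b·p₂ ≈ (0.235, -0.203, -0.951); φ = arcsin(p_z) ≈ -71.91°, λ = atan2(p_y, p_x) ≈ -40.86°.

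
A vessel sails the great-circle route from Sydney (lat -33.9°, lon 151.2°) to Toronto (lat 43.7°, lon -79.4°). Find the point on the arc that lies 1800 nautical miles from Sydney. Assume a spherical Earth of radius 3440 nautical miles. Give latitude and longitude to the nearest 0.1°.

From cos δ = sin φ₁ sin φ₂ + cos φ₁ cos φ₂ cos Δλ, the central angle is δ ≈ 2.444 rad (140.0°). The total great-circle distance is δ·R ≈ 2.444 × 3440 ≈ 8406 nmi, so the target fraction is f = 1800/8406 ≈ 0.214.
Interpolate at f ≈ 0.214 with slerp weights a = sin((1−f)δ)/sin δ ≈ 1.462, b = sin(fδ)/sin δ ≈ 0.778.
p = a·p₁ + b·p₂ ≈ (-0.960, 0.032, -0.278); φ = arcsin(p_z) ≈ -16.15°, λ = atan2(p_y, p_x) ≈ 178.09°.

≈ lat -16.2°, lon 178.1°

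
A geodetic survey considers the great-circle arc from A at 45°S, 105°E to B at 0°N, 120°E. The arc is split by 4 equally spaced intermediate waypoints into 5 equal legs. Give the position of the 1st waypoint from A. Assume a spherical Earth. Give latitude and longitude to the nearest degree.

≈ 36°S, 109°E

The haversine formula gives a central angle δ ≈ 0.819 rad (46.9°) between the endpoints.
Interpolate at f = 1/5 with slerp weights a = sin((1−f)δ)/sin δ ≈ 0.834, b = sin(fδ)/sin δ ≈ 0.223.
p = a·p₁ + b·p₂ ≈ (-0.264, 0.763, -0.590); φ = arcsin(p_z) ≈ -36.14°, λ = atan2(p_y, p_x) ≈ 109.10°.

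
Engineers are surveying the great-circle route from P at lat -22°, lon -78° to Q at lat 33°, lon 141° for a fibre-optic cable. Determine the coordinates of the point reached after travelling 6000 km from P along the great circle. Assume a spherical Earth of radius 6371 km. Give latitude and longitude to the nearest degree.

≈ lat 6°, lon -125°

The haversine formula gives a central angle δ ≈ 2.512 rad (143.9°) between the endpoints. The total great-circle distance is δ·R ≈ 2.512 × 6371 ≈ 16005 km, so the target fraction is f = 6000/16005 ≈ 0.375.
Interpolate at f ≈ 0.375 with slerp weights a = sin((1−f)δ)/sin δ ≈ 1.699, b = sin(fδ)/sin δ ≈ 1.373.
p = a·p₁ + b·p₂ ≈ (-0.568, -0.816, 0.112); φ = arcsin(p_z) ≈ 6.42°, λ = atan2(p_y, p_x) ≈ -124.84°.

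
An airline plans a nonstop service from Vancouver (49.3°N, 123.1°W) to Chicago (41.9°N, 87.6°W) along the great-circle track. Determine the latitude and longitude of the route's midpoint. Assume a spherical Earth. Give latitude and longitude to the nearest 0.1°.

From cos δ = sin φ₁ sin φ₂ + cos φ₁ cos φ₂ cos Δλ, the central angle is δ ≈ 0.448 rad (25.7°).
Interpolate at f = 1/2 with slerp weights a = sin((1−f)δ)/sin δ ≈ 0.513, b = sin(fδ)/sin δ ≈ 0.513.
p = a·p₁ + b·p₂ ≈ (-0.167, -0.661, 0.731); φ = arcsin(p_z) ≈ 46.99°, λ = atan2(p_y, p_x) ≈ -104.14°.

≈ (47.0°N, 104.1°W)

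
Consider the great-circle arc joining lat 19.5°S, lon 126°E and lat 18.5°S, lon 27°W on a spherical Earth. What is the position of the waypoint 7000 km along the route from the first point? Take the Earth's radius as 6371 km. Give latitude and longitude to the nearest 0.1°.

≈ lat 55.7°S, lon 55.7°E

Convert each endpoint to a unit vector on the sphere (x = cos φ cos λ, y = cos φ sin λ, z = sin φ).
The central angle between the endpoints is δ = arccos(p₁·p₂) ≈ 2.333 rad (133.7°). The total great-circle distance is δ·R ≈ 2.333 × 6371 ≈ 14864 km, so the target fraction is f = 7000/14864 ≈ 0.471.
Interpolate at f ≈ 0.471 with slerp weights a = sin((1−f)δ)/sin δ ≈ 1.305, b = sin(fδ)/sin δ ≈ 1.231.
p = a·p₁ + b·p₂ ≈ (0.317, 0.465, -0.826); φ = arcsin(p_z) ≈ -55.73°, λ = atan2(p_y, p_x) ≈ 55.69°.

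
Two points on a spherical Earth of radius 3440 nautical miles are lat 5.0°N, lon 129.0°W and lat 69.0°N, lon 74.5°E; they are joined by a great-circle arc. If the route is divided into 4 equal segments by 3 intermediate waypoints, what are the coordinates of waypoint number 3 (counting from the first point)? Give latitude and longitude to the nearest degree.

Write both endpoints as unit vectors p₁, p₂ with components (cos φ cos λ, cos φ sin λ, sin φ).
The central angle between the endpoints is δ = arccos(p₁·p₂) ≈ 1.819 rad (104.2°).
Interpolate at f = 3/4 with slerp weights a = sin((1−f)δ)/sin δ ≈ 0.453, b = sin(fδ)/sin δ ≈ 1.010.
p = a·p₁ + b·p₂ ≈ (-0.187, -0.002, 0.982); φ = arcsin(p_z) ≈ 79.20°, λ = atan2(p_y, p_x) ≈ -179.34°.

≈ lat 79°N, lon 179°W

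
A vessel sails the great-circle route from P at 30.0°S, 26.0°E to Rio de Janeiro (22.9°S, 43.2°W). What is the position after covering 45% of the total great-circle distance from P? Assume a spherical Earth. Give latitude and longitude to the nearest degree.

≈ 31°S, 6°W

Write both endpoints as unit vectors p₁, p₂ with components (cos φ cos λ, cos φ sin λ, sin φ).
The central angle between the endpoints is δ = arccos(p₁·p₂) ≈ 1.073 rad (61.5°).
Interpolate at f = 0.45 with slerp weights a = sin((1−f)δ)/sin δ ≈ 0.633, b = sin(fδ)/sin δ ≈ 0.528.
p = a·p₁ + b·p₂ ≈ (0.848, -0.093, -0.522); φ = arcsin(p_z) ≈ -31.48°, λ = atan2(p_y, p_x) ≈ -6.25°.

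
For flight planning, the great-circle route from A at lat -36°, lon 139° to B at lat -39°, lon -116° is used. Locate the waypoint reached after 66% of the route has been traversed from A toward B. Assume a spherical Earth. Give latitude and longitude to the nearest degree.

≈ lat -51°, lon -150°

The haversine formula gives a central angle δ ≈ 1.362 rad (78.0°) between the endpoints.
Interpolate at f = 0.66 with slerp weights a = sin((1−f)δ)/sin δ ≈ 0.457, b = sin(fδ)/sin δ ≈ 0.800.
p = a·p₁ + b·p₂ ≈ (-0.551, -0.316, -0.772); φ = arcsin(p_z) ≈ -50.52°, λ = atan2(p_y, p_x) ≈ -150.15°.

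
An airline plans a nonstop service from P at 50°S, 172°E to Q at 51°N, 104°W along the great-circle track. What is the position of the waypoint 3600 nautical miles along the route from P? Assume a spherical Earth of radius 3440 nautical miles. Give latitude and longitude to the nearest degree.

Convert each endpoint to a unit vector on the sphere (x = cos φ cos λ, y = cos φ sin λ, z = sin φ).
The central angle between the endpoints is δ = arccos(p₁·p₂) ≈ 2.157 rad (123.6°). The total great-circle distance is δ·R ≈ 2.157 × 3440 ≈ 7419 nmi, so the target fraction is f = 3600/7419 ≈ 0.485.
Interpolate at f ≈ 0.485 with slerp weights a = sin((1−f)δ)/sin δ ≈ 1.075, b = sin(fδ)/sin δ ≈ 1.039.
p = a·p₁ + b·p₂ ≈ (-0.843, -0.538, -0.016); φ = arcsin(p_z) ≈ -0.93°, λ = atan2(p_y, p_x) ≈ -147.43°.

≈ 1°S, 147°W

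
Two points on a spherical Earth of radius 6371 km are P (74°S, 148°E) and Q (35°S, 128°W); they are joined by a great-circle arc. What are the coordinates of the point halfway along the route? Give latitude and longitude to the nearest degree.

≈ (60°S, 146°W)

Write both endpoints as unit vectors p₁, p₂ with components (cos φ cos λ, cos φ sin λ, sin φ).
The central angle between the endpoints is δ = arccos(p₁·p₂) ≈ 0.958 rad (54.9°).
Interpolate at f = 1/2 with slerp weights a = sin((1−f)δ)/sin δ ≈ 0.563, b = sin(fδ)/sin δ ≈ 0.563.
p = a·p₁ + b·p₂ ≈ (-0.416, -0.281, -0.865); φ = arcsin(p_z) ≈ -59.86°, λ = atan2(p_y, p_x) ≈ -145.91°.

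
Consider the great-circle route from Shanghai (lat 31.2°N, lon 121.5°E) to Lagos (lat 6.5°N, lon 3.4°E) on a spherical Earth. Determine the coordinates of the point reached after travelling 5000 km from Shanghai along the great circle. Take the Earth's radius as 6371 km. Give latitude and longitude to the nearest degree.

Convert each endpoint to a unit vector on the sphere (x = cos φ cos λ, y = cos φ sin λ, z = sin φ).
The central angle between the endpoints is δ = arccos(p₁·p₂) ≈ 1.919 rad (110.0°). The total great-circle distance is δ·R ≈ 1.919 × 6371 ≈ 12229 km, so the target fraction is f = 5000/12229 ≈ 0.409.
Interpolate at f ≈ 0.409 with slerp weights a = sin((1−f)δ)/sin δ ≈ 0.964, b = sin(fδ)/sin δ ≈ 0.752.
p = a·p₁ + b·p₂ ≈ (0.315, 0.748, 0.585); φ = arcsin(p_z) ≈ 35.78°, λ = atan2(p_y, p_x) ≈ 67.17°.

≈ lat 36°N, lon 67°E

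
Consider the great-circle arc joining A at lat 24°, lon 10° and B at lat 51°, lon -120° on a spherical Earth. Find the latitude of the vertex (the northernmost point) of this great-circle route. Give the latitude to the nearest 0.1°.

The great circle lies in the plane with unit normal n̂ = (p₁ × p₂)/|p₁ × p₂|.
Here n̂_z ≈ -0.441; the vertex latitude is φ_max = arccos|n̂_z| ≈ 63.8°.
Check via Clairaut: cos φ_max = |cos φ₁| · sin C = cos(24.0°)·sin(28.9°) ≈ 0.441, again giving ≈ 63.8°.

≈ 63.8°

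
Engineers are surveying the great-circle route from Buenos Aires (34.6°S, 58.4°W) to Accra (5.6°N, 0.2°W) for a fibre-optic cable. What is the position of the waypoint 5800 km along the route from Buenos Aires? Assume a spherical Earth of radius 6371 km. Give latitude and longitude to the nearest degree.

The haversine formula gives a central angle δ ≈ 1.185 rad (67.9°) between the endpoints. The total great-circle distance is δ·R ≈ 1.185 × 6371 ≈ 7550 km, so the target fraction is f = 5800/7550 ≈ 0.768.
Interpolate at f ≈ 0.768 with slerp weights a = sin((1−f)δ)/sin δ ≈ 0.293, b = sin(fδ)/sin δ ≈ 0.852.
p = a·p₁ + b·p₂ ≈ (0.975, -0.208, -0.083); φ = arcsin(p_z) ≈ -4.76°, λ = atan2(p_y, p_x) ≈ -12.06°.

≈ (5°S, 12°W)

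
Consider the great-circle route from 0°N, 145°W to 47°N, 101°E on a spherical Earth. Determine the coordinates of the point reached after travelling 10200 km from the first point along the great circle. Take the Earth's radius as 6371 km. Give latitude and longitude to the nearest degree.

Write both endpoints as unit vectors p₁, p₂ with components (cos φ cos λ, cos φ sin λ, sin φ).
The central angle between the endpoints is δ = arccos(p₁·p₂) ≈ 1.852 rad (106.1°). The total great-circle distance is δ·R ≈ 1.852 × 6371 ≈ 11798 km, so the target fraction is f = 10200/11798 ≈ 0.865.
Interpolate at f ≈ 0.865 with slerp weights a = sin((1−f)δ)/sin δ ≈ 0.258, b = sin(fδ)/sin δ ≈ 1.040.
p = a·p₁ + b·p₂ ≈ (-0.347, 0.548, 0.761); φ = arcsin(p_z) ≈ 49.54°, λ = atan2(p_y, p_x) ≈ 122.33°.

≈ 50°N, 122°E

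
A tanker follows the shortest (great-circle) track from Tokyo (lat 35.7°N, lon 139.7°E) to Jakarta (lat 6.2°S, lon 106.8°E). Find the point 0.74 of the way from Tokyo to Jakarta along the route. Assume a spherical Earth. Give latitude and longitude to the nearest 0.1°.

≈ lat 5.0°N, lon 114.4°E

Write both endpoints as unit vectors p₁, p₂ with components (cos φ cos λ, cos φ sin λ, sin φ).
The central angle between the endpoints is δ = arccos(p₁·p₂) ≈ 0.909 rad (52.1°).
Interpolate at f = 0.74 with slerp weights a = sin((1−f)δ)/sin δ ≈ 0.297, b = sin(fδ)/sin δ ≈ 0.790.
p = a·p₁ + b·p₂ ≈ (-0.411, 0.908, 0.088); φ = arcsin(p_z) ≈ 5.04°, λ = atan2(p_y, p_x) ≈ 114.35°.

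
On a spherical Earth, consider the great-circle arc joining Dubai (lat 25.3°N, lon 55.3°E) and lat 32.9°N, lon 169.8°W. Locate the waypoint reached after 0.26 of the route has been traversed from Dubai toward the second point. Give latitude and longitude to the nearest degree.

Write both endpoints as unit vectors p₁, p₂ with components (cos φ cos λ, cos φ sin λ, sin φ).
The central angle between the endpoints is δ = arccos(p₁·p₂) ≈ 1.879 rad (107.7°).
Interpolate at f = 0.26 with slerp weights a = sin((1−f)δ)/sin δ ≈ 1.033, b = sin(fδ)/sin δ ≈ 0.493.
p = a·p₁ + b·p₂ ≈ (0.124, 0.694, 0.709); φ = arcsin(p_z) ≈ 45.15°, λ = atan2(p_y, p_x) ≈ 79.85°.

≈ lat 45°N, lon 80°E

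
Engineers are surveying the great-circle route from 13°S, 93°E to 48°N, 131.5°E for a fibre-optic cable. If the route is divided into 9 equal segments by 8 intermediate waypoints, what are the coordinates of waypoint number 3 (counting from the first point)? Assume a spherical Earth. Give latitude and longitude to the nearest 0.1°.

The haversine formula gives a central angle δ ≈ 1.221 rad (69.9°) between the endpoints.
Interpolate at f = 3/9 with slerp weights a = sin((1−f)δ)/sin δ ≈ 0.774, b = sin(fδ)/sin δ ≈ 0.421.
p = a·p₁ + b·p₂ ≈ (-0.226, 0.964, 0.139); φ = arcsin(p_z) ≈ 7.99°, λ = atan2(p_y, p_x) ≈ 103.21°.

≈ 8.0°N, 103.2°E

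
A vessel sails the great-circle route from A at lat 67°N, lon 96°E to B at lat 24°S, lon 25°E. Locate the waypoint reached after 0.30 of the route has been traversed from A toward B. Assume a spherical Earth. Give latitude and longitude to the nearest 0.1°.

Write both endpoints as unit vectors p₁, p₂ with components (cos φ cos λ, cos φ sin λ, sin φ).
The central angle between the endpoints is δ = arccos(p₁·p₂) ≈ 1.832 rad (105.0°).
Interpolate at f = 0.30 with slerp weights a = sin((1−f)δ)/sin δ ≈ 0.992, b = sin(fδ)/sin δ ≈ 0.541.
p = a·p₁ + b·p₂ ≈ (0.407, 0.594, 0.694); φ = arcsin(p_z) ≈ 43.91°, λ = atan2(p_y, p_x) ≈ 55.59°.

≈ lat 43.9°N, lon 55.6°E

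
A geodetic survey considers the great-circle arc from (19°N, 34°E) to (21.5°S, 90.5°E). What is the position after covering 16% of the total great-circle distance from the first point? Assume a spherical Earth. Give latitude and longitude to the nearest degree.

≈ (13°N, 43°E)

The haversine formula gives a central angle δ ≈ 1.196 rad (68.5°) between the endpoints.
Interpolate at f = 0.16 with slerp weights a = sin((1−f)δ)/sin δ ≈ 0.907, b = sin(fδ)/sin δ ≈ 0.204.
p = a·p₁ + b·p₂ ≈ (0.709, 0.670, 0.220); φ = arcsin(p_z) ≈ 12.73°, λ = atan2(p_y, p_x) ≈ 43.36°.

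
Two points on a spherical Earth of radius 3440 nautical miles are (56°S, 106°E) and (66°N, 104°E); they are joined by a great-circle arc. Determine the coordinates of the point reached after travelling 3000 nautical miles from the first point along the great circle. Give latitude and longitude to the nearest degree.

Convert each endpoint to a unit vector on the sphere (x = cos φ cos λ, y = cos φ sin λ, z = sin φ).
The central angle between the endpoints is δ = arccos(p₁·p₂) ≈ 2.129 rad (122.0°). The total great-circle distance is δ·R ≈ 2.129 × 3440 ≈ 7325 nmi, so the target fraction is f = 3000/7325 ≈ 0.410.
Interpolate at f ≈ 0.410 with slerp weights a = sin((1−f)δ)/sin δ ≈ 1.122, b = sin(fδ)/sin δ ≈ 0.903.
p = a·p₁ + b·p₂ ≈ (-0.262, 0.959, -0.105); φ = arcsin(p_z) ≈ -6.04°, λ = atan2(p_y, p_x) ≈ 105.26°.

≈ (6°S, 105°E)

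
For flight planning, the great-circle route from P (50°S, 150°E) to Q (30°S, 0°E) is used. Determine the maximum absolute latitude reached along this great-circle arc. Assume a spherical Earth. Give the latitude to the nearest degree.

≈ 74°S

The great circle lies in the plane with unit normal n̂ = (p₁ × p₂)/|p₁ × p₂|.
Here n̂_z ≈ -0.280; the vertex latitude is φ_max = arccos|n̂_z| ≈ 73.8°.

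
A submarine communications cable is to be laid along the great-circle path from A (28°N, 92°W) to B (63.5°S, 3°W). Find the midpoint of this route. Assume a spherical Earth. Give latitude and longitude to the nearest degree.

Write both endpoints as unit vectors p₁, p₂ with components (cos φ cos λ, cos φ sin λ, sin φ).
The central angle between the endpoints is δ = arccos(p₁·p₂) ≈ 1.997 rad (114.4°).
Interpolate at f = 1/2 with slerp weights a = sin((1−f)δ)/sin δ ≈ 0.923, b = sin(fδ)/sin δ ≈ 0.923.
p = a·p₁ + b·p₂ ≈ (0.383, -0.836, -0.393); φ = arcsin(p_z) ≈ -23.13°, λ = atan2(p_y, p_x) ≈ -65.40°.

≈ (23°S, 65°W)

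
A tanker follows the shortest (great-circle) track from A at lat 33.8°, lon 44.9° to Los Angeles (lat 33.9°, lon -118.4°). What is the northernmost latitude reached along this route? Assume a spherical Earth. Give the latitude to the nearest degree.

The great circle lies in the plane with unit normal n̂ = (p₁ × p₂)/|p₁ × p₂|.
Here n̂_z ≈ -0.212; the vertex latitude is φ_max = arccos|n̂_z| ≈ 77.8°.

≈ 78°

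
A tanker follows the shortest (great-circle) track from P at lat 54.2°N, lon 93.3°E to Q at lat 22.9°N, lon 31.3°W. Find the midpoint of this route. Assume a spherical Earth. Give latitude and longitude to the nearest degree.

The haversine formula gives a central angle δ ≈ 1.561 rad (89.4°) between the endpoints.
Interpolate at f = 1/2 with slerp weights a = sin((1−f)δ)/sin δ ≈ 0.704, b = sin(fδ)/sin δ ≈ 0.704.
p = a·p₁ + b·p₂ ≈ (0.530, 0.074, 0.845); φ = arcsin(p_z) ≈ 57.63°, λ = atan2(p_y, p_x) ≈ 7.96°.

≈ lat 58°N, lon 8°E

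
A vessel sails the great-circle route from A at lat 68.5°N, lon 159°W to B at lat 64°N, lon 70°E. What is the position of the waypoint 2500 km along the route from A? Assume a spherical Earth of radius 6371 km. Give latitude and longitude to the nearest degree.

The haversine formula gives a central angle δ ≈ 0.751 rad (43.0°) between the endpoints. The total great-circle distance is δ·R ≈ 0.751 × 6371 ≈ 4786 km, so the target fraction is f = 2500/4786 ≈ 0.522.
Interpolate at f ≈ 0.522 with slerp weights a = sin((1−f)δ)/sin δ ≈ 0.515, b = sin(fδ)/sin δ ≈ 0.560.
p = a·p₁ + b·p₂ ≈ (-0.092, 0.163, 0.982); φ = arcsin(p_z) ≈ 79.20°, λ = atan2(p_y, p_x) ≈ 119.42°.

≈ lat 79°N, lon 119°E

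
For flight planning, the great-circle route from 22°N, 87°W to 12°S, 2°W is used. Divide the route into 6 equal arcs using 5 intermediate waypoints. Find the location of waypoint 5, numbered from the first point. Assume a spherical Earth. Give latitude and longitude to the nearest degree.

≈ 6°S, 16°W

Convert each endpoint to a unit vector on the sphere (x = cos φ cos λ, y = cos φ sin λ, z = sin φ).
The central angle between the endpoints is δ = arccos(p₁·p₂) ≈ 1.570 rad (89.9°).
Interpolate at f = 5/6 with slerp weights a = sin((1−f)δ)/sin δ ≈ 0.259, b = sin(fδ)/sin δ ≈ 0.966.
p = a·p₁ + b·p₂ ≈ (0.957, -0.272, -0.104); φ = arcsin(p_z) ≈ -5.96°, λ = atan2(p_y, p_x) ≈ -15.90°.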